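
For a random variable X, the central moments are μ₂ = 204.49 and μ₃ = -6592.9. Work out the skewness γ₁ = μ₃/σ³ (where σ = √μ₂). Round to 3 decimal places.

σ = √μ₂ = √204.49 = 14.30000
σ³ = μ₂^(3/2) = 2924.20700
γ₁ = μ₃/σ³ = -6592.9 / 2924.20700 ≈ -2.255

-2.255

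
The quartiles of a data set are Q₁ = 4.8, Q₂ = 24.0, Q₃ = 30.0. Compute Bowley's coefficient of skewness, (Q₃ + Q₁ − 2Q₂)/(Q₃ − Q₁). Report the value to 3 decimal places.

-0.524

numerator: Q₃ + Q₁ − 2Q₂ = 30.0 + 4.8 − 2×24.0 = -13.2000
denominator: Q₃ − Q₁ = 30.0 − 4.8 = 25.2000
Bowley skewness = -13.2000 / 25.2000 ≈ -0.524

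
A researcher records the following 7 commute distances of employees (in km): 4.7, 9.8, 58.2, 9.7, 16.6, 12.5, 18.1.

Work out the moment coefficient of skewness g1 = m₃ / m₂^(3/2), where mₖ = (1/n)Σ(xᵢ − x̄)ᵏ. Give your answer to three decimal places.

1.778

x̄ = (4.7 + 9.8 + 58.2 + 9.7 + 16.6 + 12.5 + 18.1) / 7 = 18.5143
deviations (xᵢ − x̄): -13.8143, -8.7143, 39.6857, -8.8143, -1.9143, -6.0143, -0.4143
Σ(xᵢ − x̄)² = 1959.4286 ⇒ m₂ = 1959.4286/7 = 279.91837
Σ(xᵢ − x̄)³ = 58295.8275 ⇒ m₃ = 58295.8275/7 = 8327.97535
m₂^(3/2) = 279.91837^(1.5) = 4683.24733
g1 = m₃ / m₂^(3/2) = 8327.97535 / 4683.24733 ≈ 1.778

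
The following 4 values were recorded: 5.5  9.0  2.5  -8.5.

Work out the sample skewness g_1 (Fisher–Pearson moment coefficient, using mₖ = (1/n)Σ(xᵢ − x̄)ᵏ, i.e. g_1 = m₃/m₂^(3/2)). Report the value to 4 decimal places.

-0.7433

x̄ = (5.5 + 9.0 + 2.5 - 8.5) / 4 = 2.1250
deviations (xᵢ − x̄): 3.3750, 6.8750, 0.3750, -10.6250
Σ(xᵢ − x̄)² = 171.6875 ⇒ m₂ = 171.6875/4 = 42.92188
Σ(xᵢ − x̄)³ = -836.0156 ⇒ m₃ = -836.0156/4 = -209.00391
m₂^(3/2) = 42.92188^(1.5) = 281.20176
g_1 = m₃ / m₂^(3/2) = -209.00391 / 281.20176 ≈ -0.7433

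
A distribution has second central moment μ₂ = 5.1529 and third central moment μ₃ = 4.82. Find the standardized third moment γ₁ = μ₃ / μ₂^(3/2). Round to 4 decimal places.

σ = √μ₂ = √5.1529 = 2.27000
σ³ = μ₂^(3/2) = 11.69708
γ₁ = μ₃/σ³ = 4.82 / 11.69708 ≈ 0.4121

0.4121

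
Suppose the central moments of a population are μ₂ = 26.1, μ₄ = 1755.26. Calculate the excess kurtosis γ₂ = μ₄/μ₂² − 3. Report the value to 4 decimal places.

μ₂² = 26.1² = 681.21000
μ₄/μ₂² = 1755.26 / 681.21000 = 2.57668
γ₂ = 2.57668 − 3 ≈ -0.4233

-0.4233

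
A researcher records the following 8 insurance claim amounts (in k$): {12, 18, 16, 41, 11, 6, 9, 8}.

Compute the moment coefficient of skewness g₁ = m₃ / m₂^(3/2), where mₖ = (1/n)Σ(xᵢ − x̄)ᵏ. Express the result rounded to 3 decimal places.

1.732

x̄ = (12 + 18 + 16 + 41 + 11 + 6 + 9 + 8) / 8 = 15.1250
deviations (xᵢ − x̄): -3.1250, 2.8750, 0.8750, 25.8750, -4.1250, -9.1250, -6.1250, -7.1250
Σ(xᵢ − x̄)² = 876.8750 ⇒ m₂ = 876.8750/8 = 109.60938
Σ(xᵢ − x̄)³ = 15896.1563 ⇒ m₃ = 15896.1563/8 = 1987.01953
m₂^(3/2) = 109.60938^(1.5) = 1147.54983
g₁ = m₃ / m₂^(3/2) = 1987.01953 / 1147.54983 ≈ 1.732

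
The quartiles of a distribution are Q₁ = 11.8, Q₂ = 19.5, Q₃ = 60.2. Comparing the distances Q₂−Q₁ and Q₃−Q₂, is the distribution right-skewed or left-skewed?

Q₂ − Q₁ = 7.7;  Q₃ − Q₂ = 40.7
Q₃ − Q₂ > Q₂ − Q₁ ⇒ the upper half is more spread out ⇒ right-skewed.

right-skewed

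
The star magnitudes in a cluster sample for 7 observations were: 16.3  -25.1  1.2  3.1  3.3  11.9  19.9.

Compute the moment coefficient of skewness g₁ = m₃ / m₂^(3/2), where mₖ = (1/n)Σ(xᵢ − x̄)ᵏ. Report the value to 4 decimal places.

-1.0885

x̄ = (16.3 - 25.1 + 1.2 + 3.1 + 3.3 + 11.9 + 19.9) / 7 = 4.3714
deviations (xᵢ − x̄): 11.9286, -29.4714, -3.1714, -1.2714, -1.0714, 7.5286, 15.5286
Σ(xᵢ − x̄)² = 1321.4943 ⇒ m₂ = 1321.4943/7 = 188.78490
Σ(xᵢ − x̄)³ = -19764.4909 ⇒ m₃ = -19764.4909/7 = -2823.49870
m₂^(3/2) = 188.78490^(1.5) = 2593.88594
g₁ = m₃ / m₂^(3/2) = -2823.49870 / 2593.88594 ≈ -1.0885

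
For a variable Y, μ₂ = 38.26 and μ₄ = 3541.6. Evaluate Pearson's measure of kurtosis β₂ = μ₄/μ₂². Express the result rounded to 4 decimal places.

μ₂² = 38.26² = 1463.82760
μ₄/μ₂² = 3541.6 / 1463.82760 = 2.41941
β₂ ≈ 2.4194

2.4194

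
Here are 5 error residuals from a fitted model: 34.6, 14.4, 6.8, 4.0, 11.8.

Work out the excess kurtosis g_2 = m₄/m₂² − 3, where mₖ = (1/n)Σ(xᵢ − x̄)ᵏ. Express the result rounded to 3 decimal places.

-0.276

x̄ = 14.3200
Σ(xᵢ − x̄)² = 580.6880 ⇒ m₂ = 116.13760
Σ(xᵢ − x̄)⁴ = 183730.9589 ⇒ m₄ = 36746.19177
m₂² = 13487.94213
g_2 = m₄/m₂² − 3 = 2.72437 − 3 ≈ -0.276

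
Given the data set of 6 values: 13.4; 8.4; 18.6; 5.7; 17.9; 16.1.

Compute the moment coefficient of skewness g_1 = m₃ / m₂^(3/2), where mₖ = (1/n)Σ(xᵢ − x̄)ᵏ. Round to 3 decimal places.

x̄ = (13.4 + 8.4 + 18.6 + 5.7 + 17.9 + 16.1) / 6 = 13.3500
deviations (xᵢ − x̄): 0.0500, -4.9500, 5.2500, -7.6500, 4.5500, 2.7500
Σ(xᵢ − x̄)² = 138.8550 ⇒ m₂ = 138.8550/6 = 23.14250
Σ(xᵢ − x̄)³ = -309.2880 ⇒ m₃ = -309.2880/6 = -51.54800
m₂^(3/2) = 23.14250^(1.5) = 111.33082
g_1 = m₃ / m₂^(3/2) = -51.54800 / 111.33082 ≈ -0.463

-0.463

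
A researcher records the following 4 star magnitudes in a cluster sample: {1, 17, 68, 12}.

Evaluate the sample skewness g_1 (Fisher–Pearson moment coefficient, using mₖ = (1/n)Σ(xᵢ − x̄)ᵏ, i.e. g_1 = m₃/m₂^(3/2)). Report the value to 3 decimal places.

0.978

x̄ = (1 + 17 + 68 + 12) / 4 = 24.5000
deviations (xᵢ − x̄): -23.5000, -7.5000, 43.5000, -12.5000
Σ(xᵢ − x̄)² = 2657.0000 ⇒ m₂ = 2657.0000/4 = 664.25000
Σ(xᵢ − x̄)³ = 66960.0000 ⇒ m₃ = 66960.0000/4 = 16740.00000
m₂^(3/2) = 664.25000^(1.5) = 17119.74709
g_1 = m₃ / m₂^(3/2) = 16740.00000 / 17119.74709 ≈ 0.978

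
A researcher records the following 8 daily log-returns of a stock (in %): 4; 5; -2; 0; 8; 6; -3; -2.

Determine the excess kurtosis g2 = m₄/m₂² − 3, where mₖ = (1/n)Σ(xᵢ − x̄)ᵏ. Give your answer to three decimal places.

x̄ = 2.0000
Σ(xᵢ − x̄)² = 126.0000 ⇒ m₂ = 15.75000
Σ(xᵢ − x̄)⁴ = 2802.0000 ⇒ m₄ = 350.25000
m₂² = 248.06250
g2 = m₄/m₂² − 3 = 1.41194 − 3 ≈ -1.588

-1.588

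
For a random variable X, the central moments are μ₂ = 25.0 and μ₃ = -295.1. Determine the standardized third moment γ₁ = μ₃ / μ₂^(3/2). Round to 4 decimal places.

σ = √μ₂ = √25.0 = 5.00000
σ³ = μ₂^(3/2) = 125.00000
γ₁ = μ₃/σ³ = -295.1 / 125.00000 ≈ -2.3608

-2.3608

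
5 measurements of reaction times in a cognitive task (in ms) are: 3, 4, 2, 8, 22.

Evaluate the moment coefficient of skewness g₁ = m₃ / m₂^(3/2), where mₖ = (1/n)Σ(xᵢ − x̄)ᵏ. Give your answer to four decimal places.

1.2420

x̄ = (3 + 4 + 2 + 8 + 22) / 5 = 7.8000
deviations (xᵢ − x̄): -4.8000, -3.8000, -5.8000, 0.2000, 14.2000
Σ(xᵢ − x̄)² = 272.8000 ⇒ m₂ = 272.8000/5 = 54.56000
Σ(xᵢ − x̄)³ = 2502.7200 ⇒ m₃ = 2502.7200/5 = 500.54400
m₂^(3/2) = 54.56000^(1.5) = 403.00603
g₁ = m₃ / m₂^(3/2) = 500.54400 / 403.00603 ≈ 1.2420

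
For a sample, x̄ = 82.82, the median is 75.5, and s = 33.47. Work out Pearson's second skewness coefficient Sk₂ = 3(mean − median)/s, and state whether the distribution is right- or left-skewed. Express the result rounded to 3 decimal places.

0.656, right-skewed

Sk₂ = 3(82.82 − 75.5) / 33.47 = 3 × 7.3200 / 33.47
    = 21.9600 / 33.47 ≈ 0.656
Sk₂ > 0 ⇒ mean > median ⇒ right-skewed (positive skew).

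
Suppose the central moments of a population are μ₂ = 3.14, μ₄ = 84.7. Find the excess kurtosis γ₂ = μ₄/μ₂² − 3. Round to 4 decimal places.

5.5906

μ₂² = 3.14² = 9.85960
μ₄/μ₂² = 84.7 / 9.85960 = 8.59061
γ₂ = 8.59061 − 3 ≈ 5.5906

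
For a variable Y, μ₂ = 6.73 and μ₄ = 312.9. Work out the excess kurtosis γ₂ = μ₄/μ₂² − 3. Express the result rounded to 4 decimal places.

μ₂² = 6.73² = 45.29290
μ₄/μ₂² = 312.9 / 45.29290 = 6.90837
γ₂ = 6.90837 − 3 ≈ 3.9084

3.9084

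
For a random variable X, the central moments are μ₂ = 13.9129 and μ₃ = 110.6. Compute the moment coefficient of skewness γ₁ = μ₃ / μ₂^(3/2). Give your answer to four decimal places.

σ = √μ₂ = √13.9129 = 3.73000
σ³ = μ₂^(3/2) = 51.89512
γ₁ = μ₃/σ³ = 110.6 / 51.89512 ≈ 2.1312

2.1312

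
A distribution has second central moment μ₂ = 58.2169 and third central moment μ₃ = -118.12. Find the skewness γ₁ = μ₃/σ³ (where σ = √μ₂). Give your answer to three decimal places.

-0.266

σ = √μ₂ = √58.2169 = 7.63000
σ³ = μ₂^(3/2) = 444.19495
γ₁ = μ₃/σ³ = -118.12 / 444.19495 ≈ -0.266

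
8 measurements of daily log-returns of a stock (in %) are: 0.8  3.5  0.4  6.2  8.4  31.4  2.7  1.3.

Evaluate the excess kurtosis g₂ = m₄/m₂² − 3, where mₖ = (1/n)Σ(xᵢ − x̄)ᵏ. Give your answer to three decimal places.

x̄ = 6.8375
Σ(xᵢ − x̄)² = 742.9788 ⇒ m₂ = 92.87234
Σ(xᵢ − x̄)⁴ = 368400.3142 ⇒ m₄ = 46050.03927
m₂² = 8625.27223
g₂ = m₄/m₂² − 3 = 5.33897 − 3 ≈ 2.339

2.339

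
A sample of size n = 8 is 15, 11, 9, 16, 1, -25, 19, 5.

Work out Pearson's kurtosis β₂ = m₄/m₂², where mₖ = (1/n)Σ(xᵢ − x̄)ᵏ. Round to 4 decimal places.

4.3053

x̄ = 6.3750
Σ(xᵢ − x̄)² = 1369.8750 ⇒ m₂ = 171.23438
Σ(xᵢ − x̄)⁴ = 1009889.8066 ⇒ m₄ = 126236.22583
m₂² = 29321.21118
β₂ = m₄/m₂² = 126236.22583 / 29321.21118 ≈ 4.3053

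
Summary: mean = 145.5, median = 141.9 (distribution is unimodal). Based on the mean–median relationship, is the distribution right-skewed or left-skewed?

mean − median = 145.5 − 141.9 = 3.6
mean > median ⇒ the longer tail is on the right ⇒ right-skewed (positively skewed).

right-skewed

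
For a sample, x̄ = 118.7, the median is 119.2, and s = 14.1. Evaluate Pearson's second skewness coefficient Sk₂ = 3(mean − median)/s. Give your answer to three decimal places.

Sk₂ = 3(118.7 − 119.2) / 14.1 = 3 × -0.5000 / 14.1
    = -1.5000 / 14.1 ≈ -0.106

-0.106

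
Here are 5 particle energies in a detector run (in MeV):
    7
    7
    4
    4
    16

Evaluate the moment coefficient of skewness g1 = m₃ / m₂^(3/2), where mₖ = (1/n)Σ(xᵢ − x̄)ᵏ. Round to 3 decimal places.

1.164

x̄ = (7 + 7 + 4 + 4 + 16) / 5 = 7.6000
deviations (xᵢ − x̄): -0.6000, -0.6000, -3.6000, -3.6000, 8.4000
Σ(xᵢ − x̄)² = 97.2000 ⇒ m₂ = 97.2000/5 = 19.44000
Σ(xᵢ − x̄)³ = 498.9600 ⇒ m₃ = 498.9600/5 = 99.79200
m₂^(3/2) = 19.44000^(1.5) = 85.71255
g1 = m₃ / m₂^(3/2) = 99.79200 / 85.71255 ≈ 1.164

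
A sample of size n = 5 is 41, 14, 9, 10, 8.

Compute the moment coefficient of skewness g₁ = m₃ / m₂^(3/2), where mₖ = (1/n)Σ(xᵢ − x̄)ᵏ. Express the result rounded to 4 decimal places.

x̄ = (41 + 14 + 9 + 10 + 8) / 5 = 16.4000
deviations (xᵢ − x̄): 24.6000, -2.4000, -7.4000, -6.4000, -8.4000
Σ(xᵢ − x̄)² = 777.2000 ⇒ m₂ = 777.2000/5 = 155.44000
Σ(xᵢ − x̄)³ = 13613.0400 ⇒ m₃ = 13613.0400/5 = 2722.60800
m₂^(3/2) = 155.44000^(1.5) = 1937.95720
g₁ = m₃ / m₂^(3/2) = 2722.60800 / 1937.95720 ≈ 1.4049

1.4049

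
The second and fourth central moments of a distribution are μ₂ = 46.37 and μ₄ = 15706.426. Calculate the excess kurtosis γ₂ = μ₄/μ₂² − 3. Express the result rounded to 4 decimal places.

μ₂² = 46.37² = 2150.17690
μ₄/μ₂² = 15706.426 / 2150.17690 = 7.30471
γ₂ = 7.30471 − 3 ≈ 4.3047

4.3047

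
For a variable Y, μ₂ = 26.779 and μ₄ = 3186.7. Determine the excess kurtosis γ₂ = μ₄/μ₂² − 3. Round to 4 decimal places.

1.4438

μ₂² = 26.779² = 717.11484
μ₄/μ₂² = 3186.7 / 717.11484 = 4.44378
γ₂ = 4.44378 − 3 ≈ 1.4438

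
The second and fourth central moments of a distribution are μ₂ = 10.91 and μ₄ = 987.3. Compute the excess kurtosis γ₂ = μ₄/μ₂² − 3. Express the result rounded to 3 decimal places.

μ₂² = 10.91² = 119.02810
μ₄/μ₂² = 987.3 / 119.02810 = 8.29468
γ₂ = 8.29468 − 3 ≈ 5.295

5.295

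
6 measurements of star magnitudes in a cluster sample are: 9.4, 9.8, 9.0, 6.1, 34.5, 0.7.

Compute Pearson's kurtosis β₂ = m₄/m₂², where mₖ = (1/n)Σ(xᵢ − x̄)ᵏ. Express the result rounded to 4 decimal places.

x̄ = 11.5833
Σ(xᵢ − x̄)² = 688.3083 ⇒ m₂ = 114.71806
Σ(xᵢ − x̄)⁴ = 290818.3966 ⇒ m₄ = 48469.73277
m₂² = 13160.23227
β₂ = m₄/m₂² = 48469.73277 / 13160.23227 ≈ 3.6830

3.6830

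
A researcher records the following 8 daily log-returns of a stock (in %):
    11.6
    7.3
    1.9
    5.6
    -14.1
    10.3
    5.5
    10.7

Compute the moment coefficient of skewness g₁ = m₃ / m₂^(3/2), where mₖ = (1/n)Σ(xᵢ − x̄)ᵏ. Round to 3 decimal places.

-1.631

x̄ = (11.6 + 7.3 + 1.9 + 5.6 - 14.1 + 10.3 + 5.5 + 10.7) / 8 = 4.8500
deviations (xᵢ − x̄): 6.7500, 2.4500, -2.9500, 0.7500, -18.9500, 5.4500, 0.6500, 5.8500
Σ(xᵢ − x̄)² = 484.2800 ⇒ m₂ = 484.2800/8 = 60.53500
Σ(xᵢ − x̄)³ = -6145.6350 ⇒ m₃ = -6145.6350/8 = -768.20437
m₂^(3/2) = 60.53500^(1.5) = 470.98798
g₁ = m₃ / m₂^(3/2) = -768.20437 / 470.98798 ≈ -1.631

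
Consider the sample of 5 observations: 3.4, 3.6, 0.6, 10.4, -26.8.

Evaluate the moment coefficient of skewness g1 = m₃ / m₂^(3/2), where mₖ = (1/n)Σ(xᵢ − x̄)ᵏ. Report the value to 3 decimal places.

x̄ = (3.4 + 3.6 + 0.6 + 10.4 - 26.8) / 5 = -1.7600
deviations (xᵢ − x̄): 5.1600, 5.3600, 2.3600, 12.1600, -25.0400
Σ(xᵢ − x̄)² = 835.7920 ⇒ m₂ = 835.7920/5 = 167.15840
Σ(xᵢ − x̄)³ = -13597.5514 ⇒ m₃ = -13597.5514/5 = -2719.51027
m₂^(3/2) = 167.15840^(1.5) = 2161.18681
g1 = m₃ / m₂^(3/2) = -2719.51027 / 2161.18681 ≈ -1.258

-1.258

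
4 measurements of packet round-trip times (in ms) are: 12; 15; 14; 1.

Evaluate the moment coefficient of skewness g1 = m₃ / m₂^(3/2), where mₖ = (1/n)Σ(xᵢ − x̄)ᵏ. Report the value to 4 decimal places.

-1.0304

x̄ = (12 + 15 + 14 + 1) / 4 = 10.5000
deviations (xᵢ − x̄): 1.5000, 4.5000, 3.5000, -9.5000
Σ(xᵢ − x̄)² = 125.0000 ⇒ m₂ = 125.0000/4 = 31.25000
Σ(xᵢ − x̄)³ = -720.0000 ⇒ m₃ = -720.0000/4 = -180.00000
m₂^(3/2) = 31.25000^(1.5) = 174.69281
g1 = m₃ / m₂^(3/2) = -180.00000 / 174.69281 ≈ -1.0304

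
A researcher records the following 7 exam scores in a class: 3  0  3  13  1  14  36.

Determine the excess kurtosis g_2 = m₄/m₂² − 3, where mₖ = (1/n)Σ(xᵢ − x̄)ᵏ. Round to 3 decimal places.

x̄ = 10.0000
Σ(xᵢ − x̄)² = 980.0000 ⇒ m₂ = 140.00000
Σ(xᵢ − x̄)⁴ = 478676.0000 ⇒ m₄ = 68382.28571
m₂² = 19600.00000
g_2 = m₄/m₂² − 3 = 3.48889 − 3 ≈ 0.489

0.489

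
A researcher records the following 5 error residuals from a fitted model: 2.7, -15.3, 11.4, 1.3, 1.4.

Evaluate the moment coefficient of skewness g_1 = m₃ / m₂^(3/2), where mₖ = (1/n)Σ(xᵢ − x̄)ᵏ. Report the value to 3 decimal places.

-0.744

x̄ = (2.7 - 15.3 + 11.4 + 1.3 + 1.4) / 5 = 0.3000
deviations (xᵢ − x̄): 2.4000, -15.6000, 11.1000, 1.0000, 1.1000
Σ(xᵢ − x̄)² = 374.5400 ⇒ m₂ = 374.5400/5 = 74.90800
Σ(xᵢ − x̄)³ = -2412.6300 ⇒ m₃ = -2412.6300/5 = -482.52600
m₂^(3/2) = 74.90800^(1.5) = 648.32430
g_1 = m₃ / m₂^(3/2) = -482.52600 / 648.32430 ≈ -0.744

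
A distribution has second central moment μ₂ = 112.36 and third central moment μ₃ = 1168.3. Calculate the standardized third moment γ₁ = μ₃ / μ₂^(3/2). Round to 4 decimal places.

σ = √μ₂ = √112.36 = 10.60000
σ³ = μ₂^(3/2) = 1191.01600
γ₁ = μ₃/σ³ = 1168.3 / 1191.01600 ≈ 0.9809

0.9809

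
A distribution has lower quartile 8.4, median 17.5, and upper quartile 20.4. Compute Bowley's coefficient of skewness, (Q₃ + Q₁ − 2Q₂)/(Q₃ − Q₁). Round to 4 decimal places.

numerator: Q₃ + Q₁ − 2Q₂ = 20.4 + 8.4 − 2×17.5 = -6.2000
denominator: Q₃ − Q₁ = 20.4 − 8.4 = 12.0000
Bowley skewness = -6.2000 / 12.0000 ≈ -0.5167

-0.5167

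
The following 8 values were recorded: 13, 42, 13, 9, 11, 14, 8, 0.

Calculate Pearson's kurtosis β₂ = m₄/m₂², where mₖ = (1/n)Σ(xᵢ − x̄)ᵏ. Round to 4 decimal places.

4.8790

x̄ = 13.7500
Σ(xᵢ − x̄)² = 1051.5000 ⇒ m₂ = 131.43750
Σ(xᵢ − x̄)⁴ = 674308.4063 ⇒ m₄ = 84288.55078
m₂² = 17275.81641
β₂ = m₄/m₂² = 84288.55078 / 17275.81641 ≈ 4.8790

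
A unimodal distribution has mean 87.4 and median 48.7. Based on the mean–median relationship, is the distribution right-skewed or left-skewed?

right-skewed

mean − median = 87.4 − 48.7 = 38.7
mean > median ⇒ the longer tail is on the right ⇒ right-skewed (positively skewed).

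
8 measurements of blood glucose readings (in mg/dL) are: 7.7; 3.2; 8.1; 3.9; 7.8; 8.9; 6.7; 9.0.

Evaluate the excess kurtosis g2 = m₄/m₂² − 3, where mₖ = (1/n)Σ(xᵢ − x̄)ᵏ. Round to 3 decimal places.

-0.859

x̄ = 6.9125
Σ(xᵢ − x̄)² = 34.0288 ⇒ m₂ = 4.25359
Σ(xᵢ − x̄)⁴ = 309.9086 ⇒ m₄ = 38.73857
m₂² = 18.09306
g2 = m₄/m₂² − 3 = 2.14107 − 3 ≈ -0.859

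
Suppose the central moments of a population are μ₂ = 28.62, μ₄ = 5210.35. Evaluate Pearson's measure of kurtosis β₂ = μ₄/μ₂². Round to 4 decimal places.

6.3610

μ₂² = 28.62² = 819.10440
μ₄/μ₂² = 5210.35 / 819.10440 = 6.36103
β₂ ≈ 6.3610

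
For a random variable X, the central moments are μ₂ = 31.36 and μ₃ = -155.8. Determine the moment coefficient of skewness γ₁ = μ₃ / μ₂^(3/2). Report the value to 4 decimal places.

-0.8872

σ = √μ₂ = √31.36 = 5.60000
σ³ = μ₂^(3/2) = 175.61600
γ₁ = μ₃/σ³ = -155.8 / 175.61600 ≈ -0.8872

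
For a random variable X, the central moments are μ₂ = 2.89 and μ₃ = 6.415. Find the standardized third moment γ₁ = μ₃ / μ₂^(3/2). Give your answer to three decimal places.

σ = √μ₂ = √2.89 = 1.70000
σ³ = μ₂^(3/2) = 4.91300
γ₁ = μ₃/σ³ = 6.415 / 4.91300 ≈ 1.306

1.306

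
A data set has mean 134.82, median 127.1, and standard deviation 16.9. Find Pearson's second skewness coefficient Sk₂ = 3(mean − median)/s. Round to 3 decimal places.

1.370

Sk₂ = 3(134.82 − 127.1) / 16.9 = 3 × 7.7200 / 16.9
    = 23.1600 / 16.9 ≈ 1.370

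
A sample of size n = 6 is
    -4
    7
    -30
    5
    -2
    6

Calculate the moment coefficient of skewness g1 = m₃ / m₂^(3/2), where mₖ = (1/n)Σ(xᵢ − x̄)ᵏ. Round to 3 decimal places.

-1.401

x̄ = (-4 + 7 - 30 + 5 - 2 + 6) / 6 = -3.0000
deviations (xᵢ − x̄): -1.0000, 10.0000, -27.0000, 8.0000, 1.0000, 9.0000
Σ(xᵢ − x̄)² = 976.0000 ⇒ m₂ = 976.0000/6 = 162.66667
Σ(xᵢ − x̄)³ = -17442.0000 ⇒ m₃ = -17442.0000/6 = -2907.00000
m₂^(3/2) = 162.66667^(1.5) = 2074.66438
g1 = m₃ / m₂^(3/2) = -2907.00000 / 2074.66438 ≈ -1.401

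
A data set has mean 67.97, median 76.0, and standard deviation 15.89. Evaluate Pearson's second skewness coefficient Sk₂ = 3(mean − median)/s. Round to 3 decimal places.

Sk₂ = 3(67.97 − 76.0) / 15.89 = 3 × -8.0300 / 15.89
    = -24.0900 / 15.89 ≈ -1.516

-1.516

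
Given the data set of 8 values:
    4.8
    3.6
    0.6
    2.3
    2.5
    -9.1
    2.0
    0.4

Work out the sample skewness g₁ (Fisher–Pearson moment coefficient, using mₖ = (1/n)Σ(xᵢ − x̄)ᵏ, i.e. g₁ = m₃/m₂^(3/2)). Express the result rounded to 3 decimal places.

x̄ = (4.8 + 3.6 + 0.6 + 2.3 + 2.5 - 9.1 + 2.0 + 0.4) / 8 = 0.8875
deviations (xᵢ − x̄): 3.9125, 2.7125, -0.2875, 1.4125, 1.6125, -9.9875, 1.1125, -0.4875
Σ(xᵢ − x̄)² = 128.5687 ⇒ m₂ = 128.5687/8 = 16.07109
Σ(xᵢ − x̄)³ = -908.1577 ⇒ m₃ = -908.1577/8 = -113.51971
m₂^(3/2) = 16.07109^(1.5) = 64.42704
g₁ = m₃ / m₂^(3/2) = -113.51971 / 64.42704 ≈ -1.762

-1.762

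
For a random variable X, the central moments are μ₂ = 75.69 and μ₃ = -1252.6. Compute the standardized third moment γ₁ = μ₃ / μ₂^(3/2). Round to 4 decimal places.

-1.9022

σ = √μ₂ = √75.69 = 8.70000
σ³ = μ₂^(3/2) = 658.50300
γ₁ = μ₃/σ³ = -1252.6 / 658.50300 ≈ -1.9022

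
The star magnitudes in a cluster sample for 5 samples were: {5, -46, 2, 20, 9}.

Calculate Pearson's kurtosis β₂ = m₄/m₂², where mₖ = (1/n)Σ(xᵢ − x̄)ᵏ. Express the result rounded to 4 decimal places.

2.9447

x̄ = -2.0000
Σ(xᵢ − x̄)² = 2606.0000 ⇒ m₂ = 521.20000
Σ(xᵢ − x̄)⁴ = 3999650.0000 ⇒ m₄ = 799930.00000
m₂² = 271649.44000
β₂ = m₄/m₂² = 799930.00000 / 271649.44000 ≈ 2.9447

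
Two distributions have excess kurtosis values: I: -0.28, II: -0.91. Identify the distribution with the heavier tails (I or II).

I

Higher excess kurtosis ⇒ heavier tails relative to the normal distribution.
-0.28 vs -0.91: the larger is -0.28, so I has heavier tails.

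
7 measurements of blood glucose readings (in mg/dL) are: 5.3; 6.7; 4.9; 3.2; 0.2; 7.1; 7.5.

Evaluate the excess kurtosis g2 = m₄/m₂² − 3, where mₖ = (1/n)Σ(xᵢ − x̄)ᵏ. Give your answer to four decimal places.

x̄ = 4.9857
Σ(xᵢ − x̄)² = 39.9286 ⇒ m₂ = 5.70408
Σ(xᵢ − x̄)⁴ = 603.3105 ⇒ m₄ = 86.18721
m₂² = 32.53655
g2 = m₄/m₂² − 3 = 2.64894 − 3 ≈ -0.3511

-0.3511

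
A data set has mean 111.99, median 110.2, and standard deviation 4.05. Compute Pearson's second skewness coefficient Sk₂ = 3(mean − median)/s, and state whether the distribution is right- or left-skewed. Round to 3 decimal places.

Sk₂ = 3(111.99 − 110.2) / 4.05 = 3 × 1.7900 / 4.05
    = 5.3700 / 4.05 ≈ 1.326
Sk₂ > 0 ⇒ mean > median ⇒ right-skewed (positive skew).

1.326, right-skewed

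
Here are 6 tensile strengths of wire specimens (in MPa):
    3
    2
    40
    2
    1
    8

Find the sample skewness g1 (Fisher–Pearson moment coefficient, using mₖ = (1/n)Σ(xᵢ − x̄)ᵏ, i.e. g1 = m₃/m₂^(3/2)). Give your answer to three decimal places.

1.689

x̄ = (3 + 2 + 40 + 2 + 1 + 8) / 6 = 9.3333
deviations (xᵢ − x̄): -6.3333, -7.3333, 30.6667, -7.3333, -8.3333, -1.3333
Σ(xᵢ − x̄)² = 1159.3333 ⇒ m₂ = 1159.3333/6 = 193.22222
Σ(xᵢ − x̄)³ = 27216.4444 ⇒ m₃ = 27216.4444/6 = 4536.07407
m₂^(3/2) = 193.22222^(1.5) = 2685.87384
g1 = m₃ / m₂^(3/2) = 4536.07407 / 2685.87384 ≈ 1.689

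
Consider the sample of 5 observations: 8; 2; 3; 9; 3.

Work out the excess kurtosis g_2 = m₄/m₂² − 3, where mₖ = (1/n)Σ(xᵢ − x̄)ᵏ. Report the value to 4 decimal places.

-1.7245

x̄ = 5.0000
Σ(xᵢ − x̄)² = 42.0000 ⇒ m₂ = 8.40000
Σ(xᵢ − x̄)⁴ = 450.0000 ⇒ m₄ = 90.00000
m₂² = 70.56000
g_2 = m₄/m₂² − 3 = 1.27551 − 3 ≈ -1.7245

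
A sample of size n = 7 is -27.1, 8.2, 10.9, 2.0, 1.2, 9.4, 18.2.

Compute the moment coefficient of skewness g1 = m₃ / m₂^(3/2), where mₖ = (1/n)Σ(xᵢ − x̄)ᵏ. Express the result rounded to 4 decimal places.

-1.3922

x̄ = (-27.1 + 8.2 + 10.9 + 2.0 + 1.2 + 9.4 + 18.2) / 7 = 3.2571
deviations (xᵢ − x̄): -30.3571, 4.9429, 7.6429, -1.2571, -2.0571, 6.1429, 14.9429
Σ(xᵢ − x̄)² = 1271.2371 ⇒ m₂ = 1271.2371/7 = 181.60531
Σ(xᵢ − x̄)³ = -23850.9217 ⇒ m₃ = -23850.9217/7 = -3407.27452
m₂^(3/2) = 181.60531^(1.5) = 2447.33150
g1 = m₃ / m₂^(3/2) = -3407.27452 / 2447.33150 ≈ -1.3922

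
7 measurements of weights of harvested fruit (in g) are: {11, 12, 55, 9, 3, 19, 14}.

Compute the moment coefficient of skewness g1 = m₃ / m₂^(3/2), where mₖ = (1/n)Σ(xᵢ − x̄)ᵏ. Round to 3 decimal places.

1.705

x̄ = (11 + 12 + 55 + 9 + 3 + 19 + 14) / 7 = 17.5714
deviations (xᵢ − x̄): -6.5714, -5.5714, 37.4286, -8.5714, -14.5714, 1.4286, -3.5714
Σ(xᵢ − x̄)² = 1775.7143 ⇒ m₂ = 1775.7143/7 = 253.67347
Σ(xᵢ − x̄)³ = 48210.6122 ⇒ m₃ = 48210.6122/7 = 6887.23032
m₂^(3/2) = 253.67347^(1.5) = 4040.29032
g1 = m₃ / m₂^(3/2) = 6887.23032 / 4040.29032 ≈ 1.705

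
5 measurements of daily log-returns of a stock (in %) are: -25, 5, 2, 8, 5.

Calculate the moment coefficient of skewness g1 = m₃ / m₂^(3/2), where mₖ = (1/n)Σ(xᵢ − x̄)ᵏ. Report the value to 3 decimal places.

x̄ = (-25 + 5 + 2 + 8 + 5) / 5 = -1.0000
deviations (xᵢ − x̄): -24.0000, 6.0000, 3.0000, 9.0000, 6.0000
Σ(xᵢ − x̄)² = 738.0000 ⇒ m₂ = 738.0000/5 = 147.60000
Σ(xᵢ − x̄)³ = -12636.0000 ⇒ m₃ = -12636.0000/5 = -2527.20000
m₂^(3/2) = 147.60000^(1.5) = 1793.20333
g1 = m₃ / m₂^(3/2) = -2527.20000 / 1793.20333 ≈ -1.409

-1.409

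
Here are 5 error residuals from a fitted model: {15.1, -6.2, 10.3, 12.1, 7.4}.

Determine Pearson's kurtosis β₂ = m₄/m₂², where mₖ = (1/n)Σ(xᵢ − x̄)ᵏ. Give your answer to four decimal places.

x̄ = 7.7400
Σ(xᵢ − x̄)² = 274.1720 ⇒ m₂ = 54.83440
Σ(xᵢ − x̄)⁴ = 41100.3350 ⇒ m₄ = 8220.06700
m₂² = 3006.81142
β₂ = m₄/m₂² = 8220.06700 / 3006.81142 ≈ 2.7338

2.7338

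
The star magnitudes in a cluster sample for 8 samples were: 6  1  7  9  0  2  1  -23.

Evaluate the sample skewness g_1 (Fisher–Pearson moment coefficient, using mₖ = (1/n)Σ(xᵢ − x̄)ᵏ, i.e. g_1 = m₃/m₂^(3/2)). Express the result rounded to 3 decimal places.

-1.781

x̄ = (6 + 1 + 7 + 9 + 0 + 2 + 1 - 23) / 8 = 0.3750
deviations (xᵢ − x̄): 5.6250, 0.6250, 6.6250, 8.6250, -0.3750, 1.6250, 0.6250, -23.3750
Σ(xᵢ − x̄)² = 699.8750 ⇒ m₂ = 699.8750/8 = 87.48438
Σ(xᵢ − x̄)³ = -11656.7813 ⇒ m₃ = -11656.7813/8 = -1457.09766
m₂^(3/2) = 87.48438^(1.5) = 818.26833
g_1 = m₃ / m₂^(3/2) = -1457.09766 / 818.26833 ≈ -1.781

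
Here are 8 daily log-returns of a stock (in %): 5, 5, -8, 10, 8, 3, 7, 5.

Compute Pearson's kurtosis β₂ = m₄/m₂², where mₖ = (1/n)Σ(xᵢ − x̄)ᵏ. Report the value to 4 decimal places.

x̄ = 4.3750
Σ(xᵢ − x̄)² = 207.8750 ⇒ m₂ = 25.98438
Σ(xᵢ − x̄)⁴ = 24677.3691 ⇒ m₄ = 3084.67114
m₂² = 675.18774
β₂ = m₄/m₂² = 3084.67114 / 675.18774 ≈ 4.5686

4.5686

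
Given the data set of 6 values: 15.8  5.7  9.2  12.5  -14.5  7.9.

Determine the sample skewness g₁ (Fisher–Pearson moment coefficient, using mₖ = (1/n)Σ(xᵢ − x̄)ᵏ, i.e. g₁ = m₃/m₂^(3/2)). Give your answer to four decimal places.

-1.3470

x̄ = (15.8 + 5.7 + 9.2 + 12.5 - 14.5 + 7.9) / 6 = 6.1000
deviations (xᵢ − x̄): 9.7000, -0.4000, 3.1000, 6.4000, -20.6000, 1.8000
Σ(xᵢ − x̄)² = 572.4200 ⇒ m₂ = 572.4200/6 = 95.40333
Σ(xᵢ − x̄)³ = -7531.4400 ⇒ m₃ = -7531.4400/6 = -1255.24000
m₂^(3/2) = 95.40333^(1.5) = 931.84853
g₁ = m₃ / m₂^(3/2) = -1255.24000 / 931.84853 ≈ -1.3470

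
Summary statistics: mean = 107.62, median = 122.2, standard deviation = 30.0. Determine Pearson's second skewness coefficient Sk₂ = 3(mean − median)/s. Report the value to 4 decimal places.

Sk₂ = 3(107.62 − 122.2) / 30.0 = 3 × -14.5800 / 30.0
    = -43.7400 / 30.0 ≈ -1.4580

-1.4580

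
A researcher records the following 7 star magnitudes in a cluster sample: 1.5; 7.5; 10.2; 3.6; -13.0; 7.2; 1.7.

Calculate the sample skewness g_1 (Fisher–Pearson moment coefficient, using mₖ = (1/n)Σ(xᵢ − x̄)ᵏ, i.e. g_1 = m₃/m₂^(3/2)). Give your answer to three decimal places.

x̄ = (1.5 + 7.5 + 10.2 + 3.6 - 13.0 + 7.2 + 1.7) / 7 = 2.6714
deviations (xᵢ − x̄): -1.1714, 4.8286, 7.5286, 0.9286, -15.6714, 4.5286, -0.9714
Σ(xᵢ − x̄)² = 349.2743 ⇒ m₂ = 349.2743/7 = 49.89633
Σ(xᵢ − x̄)³ = -3218.3620 ⇒ m₃ = -3218.3620/7 = -459.76601
m₂^(3/2) = 49.89633^(1.5) = 352.45434
g_1 = m₃ / m₂^(3/2) = -459.76601 / 352.45434 ≈ -1.304

-1.304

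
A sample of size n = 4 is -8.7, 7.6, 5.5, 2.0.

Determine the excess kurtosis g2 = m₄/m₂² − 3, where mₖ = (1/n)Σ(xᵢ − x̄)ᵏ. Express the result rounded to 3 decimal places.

x̄ = 1.6000
Σ(xᵢ − x̄)² = 157.4600 ⇒ m₂ = 39.36500
Σ(xᵢ − x̄)⁴ = 12782.4578 ⇒ m₄ = 3195.61445
m₂² = 1549.60322
g2 = m₄/m₂² − 3 = 2.06221 − 3 ≈ -0.938

-0.938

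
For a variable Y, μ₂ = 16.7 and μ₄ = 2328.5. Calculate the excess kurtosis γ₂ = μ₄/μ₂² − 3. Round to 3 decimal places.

μ₂² = 16.7² = 278.89000
μ₄/μ₂² = 2328.5 / 278.89000 = 8.34917
γ₂ = 8.34917 − 3 ≈ 5.349

5.349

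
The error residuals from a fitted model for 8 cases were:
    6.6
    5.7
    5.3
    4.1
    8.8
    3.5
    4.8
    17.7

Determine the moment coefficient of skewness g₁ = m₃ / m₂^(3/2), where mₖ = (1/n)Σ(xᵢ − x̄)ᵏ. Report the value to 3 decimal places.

x̄ = (6.6 + 5.7 + 5.3 + 4.1 + 8.8 + 3.5 + 4.8 + 17.7) / 8 = 7.0625
deviations (xᵢ − x̄): -0.4625, -1.3625, -1.7625, -2.9625, 1.7375, -3.5625, -2.2625, 10.6375
Σ(xᵢ − x̄)² = 147.9388 ⇒ m₂ = 147.9388/8 = 18.49234
Σ(xᵢ − x̄)³ = 1118.0485 ⇒ m₃ = 1118.0485/8 = 139.75607
m₂^(3/2) = 18.49234^(1.5) = 79.52212
g₁ = m₃ / m₂^(3/2) = 139.75607 / 79.52212 ≈ 1.757

1.757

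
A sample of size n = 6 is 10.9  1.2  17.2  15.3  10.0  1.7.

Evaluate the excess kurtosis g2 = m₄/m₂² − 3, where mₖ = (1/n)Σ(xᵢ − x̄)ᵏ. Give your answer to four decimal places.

x̄ = 9.3833
Σ(xᵢ − x̄)² = 224.7883 ⇒ m₂ = 37.46472
Σ(xᵢ − x̄)⁴ = 12933.7049 ⇒ m₄ = 2155.61748
m₂² = 1403.60541
g2 = m₄/m₂² − 3 = 1.53577 − 3 ≈ -1.4642

-1.4642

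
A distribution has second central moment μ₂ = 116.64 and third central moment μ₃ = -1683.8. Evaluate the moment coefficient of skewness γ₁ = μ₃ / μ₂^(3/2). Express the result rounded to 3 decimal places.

-1.337

σ = √μ₂ = √116.64 = 10.80000
σ³ = μ₂^(3/2) = 1259.71200
γ₁ = μ₃/σ³ = -1683.8 / 1259.71200 ≈ -1.337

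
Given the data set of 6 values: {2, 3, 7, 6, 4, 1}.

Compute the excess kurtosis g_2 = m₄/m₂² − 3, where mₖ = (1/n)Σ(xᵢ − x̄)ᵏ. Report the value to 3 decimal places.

x̄ = 3.8333
Σ(xᵢ − x̄)² = 26.8333 ⇒ m₂ = 4.47222
Σ(xᵢ − x̄)⁴ = 198.8194 ⇒ m₄ = 33.13657
m₂² = 20.00077
g_2 = m₄/m₂² − 3 = 1.65676 − 3 ≈ -1.343

-1.343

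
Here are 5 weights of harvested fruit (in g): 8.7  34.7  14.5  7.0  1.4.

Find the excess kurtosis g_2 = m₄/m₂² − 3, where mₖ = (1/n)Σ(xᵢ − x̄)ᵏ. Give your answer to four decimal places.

x̄ = 13.2600
Σ(xᵢ − x̄)² = 661.8520 ⇒ m₂ = 132.37040
Σ(xᵢ − x̄)⁴ = 233055.3476 ⇒ m₄ = 46611.06952
m₂² = 17521.92280
g_2 = m₄/m₂² − 3 = 2.66016 − 3 ≈ -0.3398

-0.3398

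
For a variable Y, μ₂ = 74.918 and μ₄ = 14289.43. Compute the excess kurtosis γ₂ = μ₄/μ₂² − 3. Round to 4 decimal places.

μ₂² = 74.918² = 5612.70672
μ₄/μ₂² = 14289.43 / 5612.70672 = 2.54591
γ₂ = 2.54591 − 3 ≈ -0.4541

-0.4541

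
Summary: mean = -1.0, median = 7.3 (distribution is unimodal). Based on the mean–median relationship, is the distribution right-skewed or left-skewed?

mean − median = -1.0 − 7.3 = -8.3
mean < median ⇒ the longer tail is on the left ⇒ left-skewed (negatively skewed).

left-skewed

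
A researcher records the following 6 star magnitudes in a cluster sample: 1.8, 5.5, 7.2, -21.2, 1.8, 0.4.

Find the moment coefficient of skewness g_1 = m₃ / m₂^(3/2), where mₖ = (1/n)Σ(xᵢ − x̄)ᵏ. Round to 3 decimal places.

x̄ = (1.8 + 5.5 + 7.2 - 21.2 + 1.8 + 0.4) / 6 = -0.7500
deviations (xᵢ − x̄): 2.5500, 6.2500, 7.9500, -20.4500, 2.5500, 1.1500
Σ(xᵢ − x̄)² = 534.7950 ⇒ m₂ = 534.7950/6 = 89.13250
Σ(xᵢ − x̄)³ = -7770.9570 ⇒ m₃ = -7770.9570/6 = -1295.15950
m₂^(3/2) = 89.13250^(1.5) = 841.50002
g_1 = m₃ / m₂^(3/2) = -1295.15950 / 841.50002 ≈ -1.539

-1.539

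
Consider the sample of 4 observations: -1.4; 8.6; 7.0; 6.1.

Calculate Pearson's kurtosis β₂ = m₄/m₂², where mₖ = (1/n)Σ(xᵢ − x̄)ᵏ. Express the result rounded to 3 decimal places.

2.206

x̄ = 5.0750
Σ(xᵢ − x̄)² = 59.1075 ⇒ m₂ = 14.77687
Σ(xᵢ − x̄)⁴ = 1926.9897 ⇒ m₄ = 481.74741
m₂² = 218.35603
β₂ = m₄/m₂² = 481.74741 / 218.35603 ≈ 2.206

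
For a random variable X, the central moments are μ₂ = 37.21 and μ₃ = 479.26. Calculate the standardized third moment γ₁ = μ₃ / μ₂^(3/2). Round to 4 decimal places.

σ = √μ₂ = √37.21 = 6.10000
σ³ = μ₂^(3/2) = 226.98100
γ₁ = μ₃/σ³ = 479.26 / 226.98100 ≈ 2.1115

2.1115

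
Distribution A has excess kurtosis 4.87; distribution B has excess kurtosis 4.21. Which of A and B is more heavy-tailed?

Higher excess kurtosis ⇒ heavier tails relative to the normal distribution.
4.87 vs 4.21: the larger is 4.87, so A has heavier tails.

A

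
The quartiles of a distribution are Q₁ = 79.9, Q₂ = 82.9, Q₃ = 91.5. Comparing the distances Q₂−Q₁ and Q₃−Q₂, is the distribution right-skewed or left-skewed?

right-skewed

Q₂ − Q₁ = 3.0;  Q₃ − Q₂ = 8.6
Q₃ − Q₂ > Q₂ − Q₁ ⇒ the upper half is more spread out ⇒ right-skewed.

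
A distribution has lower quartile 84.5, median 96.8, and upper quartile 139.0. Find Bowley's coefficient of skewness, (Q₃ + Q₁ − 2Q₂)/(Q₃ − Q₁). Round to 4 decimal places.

numerator: Q₃ + Q₁ − 2Q₂ = 139.0 + 84.5 − 2×96.8 = 29.9000
denominator: Q₃ − Q₁ = 139.0 − 84.5 = 54.5000
Bowley skewness = 29.9000 / 54.5000 ≈ 0.5486

0.5486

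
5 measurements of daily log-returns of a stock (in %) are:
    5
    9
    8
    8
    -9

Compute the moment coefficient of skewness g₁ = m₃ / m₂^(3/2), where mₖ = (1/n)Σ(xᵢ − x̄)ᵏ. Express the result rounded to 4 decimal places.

-1.3611

x̄ = (5 + 9 + 8 + 8 - 9) / 5 = 4.2000
deviations (xᵢ − x̄): 0.8000, 4.8000, 3.8000, 3.8000, -13.2000
Σ(xᵢ − x̄)² = 226.8000 ⇒ m₂ = 226.8000/5 = 45.36000
Σ(xᵢ − x̄)³ = -2079.1200 ⇒ m₃ = -2079.1200/5 = -415.82400
m₂^(3/2) = 45.36000^(1.5) = 305.49884
g₁ = m₃ / m₂^(3/2) = -415.82400 / 305.49884 ≈ -1.3611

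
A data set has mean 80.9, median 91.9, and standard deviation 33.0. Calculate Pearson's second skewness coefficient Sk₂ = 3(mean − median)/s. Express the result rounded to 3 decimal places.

Sk₂ = 3(80.9 − 91.9) / 33.0 = 3 × -11.0000 / 33.0
    = -33.0000 / 33.0 ≈ -1.000

-1.000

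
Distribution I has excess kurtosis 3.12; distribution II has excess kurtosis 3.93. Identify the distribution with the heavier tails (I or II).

II

Higher excess kurtosis ⇒ heavier tails relative to the normal distribution.
3.12 vs 3.93: the larger is 3.93, so II has heavier tails.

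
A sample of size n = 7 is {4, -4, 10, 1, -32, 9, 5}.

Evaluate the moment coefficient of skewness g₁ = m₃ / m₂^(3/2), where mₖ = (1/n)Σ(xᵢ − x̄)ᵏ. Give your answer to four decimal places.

x̄ = (4 - 4 + 10 + 1 - 32 + 9 + 5) / 7 = -1.0000
deviations (xᵢ − x̄): 5.0000, -3.0000, 11.0000, 2.0000, -31.0000, 10.0000, 6.0000
Σ(xᵢ − x̄)² = 1256.0000 ⇒ m₂ = 1256.0000/7 = 179.42857
Σ(xᵢ − x̄)³ = -27138.0000 ⇒ m₃ = -27138.0000/7 = -3876.85714
m₂^(3/2) = 179.42857^(1.5) = 2403.46277
g₁ = m₃ / m₂^(3/2) = -3876.85714 / 2403.46277 ≈ -1.6130

-1.6130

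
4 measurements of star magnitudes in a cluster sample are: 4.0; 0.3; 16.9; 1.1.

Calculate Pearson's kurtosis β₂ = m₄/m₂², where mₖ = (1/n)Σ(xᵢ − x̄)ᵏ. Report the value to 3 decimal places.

2.211

x̄ = 5.5750
Σ(xᵢ − x̄)² = 178.5875 ⇒ m₂ = 44.64687
Σ(xᵢ − x̄)⁴ = 17630.9499 ⇒ m₄ = 4407.73748
m₂² = 1993.34345
β₂ = m₄/m₂² = 4407.73748 / 1993.34345 ≈ 2.211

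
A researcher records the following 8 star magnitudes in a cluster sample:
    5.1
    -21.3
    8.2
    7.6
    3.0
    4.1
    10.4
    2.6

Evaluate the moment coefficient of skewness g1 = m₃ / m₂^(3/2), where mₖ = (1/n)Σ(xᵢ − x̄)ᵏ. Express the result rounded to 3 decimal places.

-1.932

x̄ = (5.1 - 21.3 + 8.2 + 7.6 + 3.0 + 4.1 + 10.4 + 2.6) / 8 = 2.4625
deviations (xᵢ − x̄): 2.6375, -23.7625, 5.7375, 5.1375, 0.5375, 1.6375, 7.9375, 0.1375
Σ(xᵢ − x̄)² = 696.9187 ⇒ m₂ = 696.9187/8 = 87.11484
Σ(xᵢ − x̄)³ = -12570.1872 ⇒ m₃ = -12570.1872/8 = -1571.27340
m₂^(3/2) = 87.11484^(1.5) = 813.08929
g1 = m₃ / m₂^(3/2) = -1571.27340 / 813.08929 ≈ -1.932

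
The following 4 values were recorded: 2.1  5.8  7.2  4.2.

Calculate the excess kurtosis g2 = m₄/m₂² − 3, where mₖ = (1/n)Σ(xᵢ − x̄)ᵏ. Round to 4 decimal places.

-1.3040

x̄ = 4.8250
Σ(xᵢ − x̄)² = 14.4075 ⇒ m₂ = 3.60188
Σ(xᵢ − x̄)⁴ = 88.0128 ⇒ m₄ = 22.00321
m₂² = 12.97350
g2 = m₄/m₂² − 3 = 1.69601 − 3 ≈ -1.3040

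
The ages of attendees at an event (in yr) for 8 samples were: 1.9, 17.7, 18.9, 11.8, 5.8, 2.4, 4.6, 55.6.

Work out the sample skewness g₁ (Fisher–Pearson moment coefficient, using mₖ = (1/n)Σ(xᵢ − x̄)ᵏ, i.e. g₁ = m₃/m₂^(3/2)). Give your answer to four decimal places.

x̄ = (1.9 + 17.7 + 18.9 + 11.8 + 5.8 + 2.4 + 4.6 + 55.6) / 8 = 14.8375
deviations (xᵢ − x̄): -12.9375, 2.8625, 4.0625, -3.0375, -9.0375, -12.4375, -10.2375, 40.7625
Σ(xᵢ − x̄)² = 2204.0588 ⇒ m₂ = 2204.0588/8 = 275.50734
Σ(xᵢ − x̄)³ = 61892.1440 ⇒ m₃ = 61892.1440/8 = 7736.51800
m₂^(3/2) = 275.50734^(1.5) = 4572.98492
g₁ = m₃ / m₂^(3/2) = 7736.51800 / 4572.98492 ≈ 1.6918

1.6918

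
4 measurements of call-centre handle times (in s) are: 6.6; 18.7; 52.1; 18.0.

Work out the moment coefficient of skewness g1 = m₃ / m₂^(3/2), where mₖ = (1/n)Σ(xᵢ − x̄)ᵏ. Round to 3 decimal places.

0.868

x̄ = (6.6 + 18.7 + 52.1 + 18.0) / 4 = 23.8500
deviations (xᵢ − x̄): -17.2500, -5.1500, 28.2500, -5.8500
Σ(xᵢ − x̄)² = 1156.3700 ⇒ m₂ = 1156.3700/4 = 289.09250
Σ(xᵢ − x̄)³ = 17075.5200 ⇒ m₃ = 17075.5200/4 = 4268.88000
m₂^(3/2) = 289.09250^(1.5) = 4915.35894
g1 = m₃ / m₂^(3/2) = 4268.88000 / 4915.35894 ≈ 0.868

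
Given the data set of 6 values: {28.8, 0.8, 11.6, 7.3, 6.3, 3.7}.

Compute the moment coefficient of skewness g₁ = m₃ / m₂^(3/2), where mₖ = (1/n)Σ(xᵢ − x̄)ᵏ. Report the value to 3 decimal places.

1.295

x̄ = (28.8 + 0.8 + 11.6 + 7.3 + 6.3 + 3.7) / 6 = 9.7500
deviations (xᵢ − x̄): 19.0500, -8.9500, 1.8500, -2.4500, -3.4500, -6.0500
Σ(xᵢ − x̄)² = 500.9350 ⇒ m₂ = 500.9350/6 = 83.48917
Σ(xᵢ − x̄)³ = 5925.4920 ⇒ m₃ = 5925.4920/6 = 987.58200
m₂^(3/2) = 83.48917^(1.5) = 762.86061
g₁ = m₃ / m₂^(3/2) = 987.58200 / 762.86061 ≈ 1.295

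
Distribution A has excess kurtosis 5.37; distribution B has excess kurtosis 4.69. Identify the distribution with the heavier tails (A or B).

A

Higher excess kurtosis ⇒ heavier tails relative to the normal distribution.
5.37 vs 4.69: the larger is 5.37, so A has heavier tails.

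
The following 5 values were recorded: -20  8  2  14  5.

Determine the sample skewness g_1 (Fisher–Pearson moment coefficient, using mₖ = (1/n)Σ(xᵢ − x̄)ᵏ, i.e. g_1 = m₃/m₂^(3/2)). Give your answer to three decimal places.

x̄ = (-20 + 8 + 2 + 14 + 5) / 5 = 1.8000
deviations (xᵢ − x̄): -21.8000, 6.2000, 0.2000, 12.2000, 3.2000
Σ(xᵢ − x̄)² = 672.8000 ⇒ m₂ = 672.8000/5 = 134.56000
Σ(xᵢ − x̄)³ = -8273.2800 ⇒ m₃ = -8273.2800/5 = -1654.65600
m₂^(3/2) = 134.56000^(1.5) = 1560.89600
g_1 = m₃ / m₂^(3/2) = -1654.65600 / 1560.89600 ≈ -1.060

-1.060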